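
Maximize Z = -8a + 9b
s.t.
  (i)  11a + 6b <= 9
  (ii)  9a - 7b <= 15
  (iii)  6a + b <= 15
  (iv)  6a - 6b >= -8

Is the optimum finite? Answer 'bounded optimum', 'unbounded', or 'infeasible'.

bounded optimum

Vertices and Z = -8a + 9b:
  (153/131, -84/131) → Z = -1980/131
  (1/17, 71/51) → Z = 205/17
The feasible region has finitely many vertices and no improving ray; the maximum is 205/17 at (1/17, 71/51).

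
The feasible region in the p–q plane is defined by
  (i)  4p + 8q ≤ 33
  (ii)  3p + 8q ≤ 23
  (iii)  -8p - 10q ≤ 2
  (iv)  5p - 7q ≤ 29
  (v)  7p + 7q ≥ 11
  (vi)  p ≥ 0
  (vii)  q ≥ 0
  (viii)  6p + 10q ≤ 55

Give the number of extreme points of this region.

Intersecting each pair of boundary lines and keeping only the points that satisfy every inequality leaves:
  (393/61, 28/61)
  (0, 23/8)
  (29/5, 0)
  (0, 11/7)
  (11/7, 0)

5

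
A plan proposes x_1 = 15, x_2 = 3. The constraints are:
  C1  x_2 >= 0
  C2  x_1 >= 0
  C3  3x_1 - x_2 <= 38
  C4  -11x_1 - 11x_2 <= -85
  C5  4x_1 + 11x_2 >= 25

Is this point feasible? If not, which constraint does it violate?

Constraint C3: 3x_1 - x_2 = 42, which is not ≤ 38. All other constraints are satisfied.

not feasible — violates C3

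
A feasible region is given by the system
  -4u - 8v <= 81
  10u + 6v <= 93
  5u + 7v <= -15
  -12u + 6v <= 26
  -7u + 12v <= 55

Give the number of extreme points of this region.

4

Intersecting each pair of boundary lines and keeping only the points that satisfy every inequality leaves:
  (615/28, -591/28)
  (-347/60, -217/30)
  (741/40, -123/8)
  (-136/57, -25/57)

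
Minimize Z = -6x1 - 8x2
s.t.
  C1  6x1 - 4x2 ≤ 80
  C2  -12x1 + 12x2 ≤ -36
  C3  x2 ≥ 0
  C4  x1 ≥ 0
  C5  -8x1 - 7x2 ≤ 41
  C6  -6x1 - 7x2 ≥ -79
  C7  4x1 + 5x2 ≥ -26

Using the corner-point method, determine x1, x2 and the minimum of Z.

Feasible corners and Z = -6x1 - 8x2:
  (3, 0) → Z = -18
  (100/13, 61/13) → Z = -1088/13
  (79/6, 0) → Z = -79

The optimum lies where -12x1 + 12x2 = -36 and -6x1 - 7x2 = -79.
Solving simultaneously gives x1 = 100/13, x2 = 61/13.

x1 = 100/13, x2 = 61/13, minimum Z = -1088/13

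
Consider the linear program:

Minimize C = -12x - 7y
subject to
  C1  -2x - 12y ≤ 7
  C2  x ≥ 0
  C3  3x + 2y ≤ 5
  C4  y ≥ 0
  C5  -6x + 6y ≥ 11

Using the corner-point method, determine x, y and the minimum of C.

x = 4/15, y = 21/10, minimum C = -179/10

Feasible corners and C = -12x - 7y:
  (0, 5/2) → C = -35/2
  (0, 11/6) → C = -77/6
  (4/15, 21/10) → C = -179/10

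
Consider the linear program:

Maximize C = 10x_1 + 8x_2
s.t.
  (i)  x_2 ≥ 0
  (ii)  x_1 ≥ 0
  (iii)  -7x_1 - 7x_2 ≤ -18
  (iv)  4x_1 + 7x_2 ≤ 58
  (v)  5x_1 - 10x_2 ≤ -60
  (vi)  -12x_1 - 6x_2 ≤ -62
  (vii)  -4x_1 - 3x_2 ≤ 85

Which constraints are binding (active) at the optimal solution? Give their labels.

Extreme points and C = 10x_1 + 8x_2:
  (32/15, 106/15) → C = 1168/15
  (43/30, 112/15) → C = 1111/15
  (26/15, 103/15) → C = 1084/15

The maximum is at (32/15, 106/15). Substituting into each constraint, equality holds for (iv) and (v); the remaining constraints have slack.

(iv) and (v)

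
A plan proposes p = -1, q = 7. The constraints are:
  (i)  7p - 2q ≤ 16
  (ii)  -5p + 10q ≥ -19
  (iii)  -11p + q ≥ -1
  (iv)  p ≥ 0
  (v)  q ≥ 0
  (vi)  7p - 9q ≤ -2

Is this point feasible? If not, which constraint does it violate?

not feasible — violates (iv)

Constraint (iv): p = -1, which is not ≥ 0. All other constraints are satisfied.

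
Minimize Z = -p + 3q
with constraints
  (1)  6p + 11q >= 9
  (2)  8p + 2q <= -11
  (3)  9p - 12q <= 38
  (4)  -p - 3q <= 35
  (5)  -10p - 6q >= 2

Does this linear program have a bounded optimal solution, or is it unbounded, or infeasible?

bounded optimum

Corner points and Z = -p + 3q:
  (-139/76, 69/38) → Z = 553/76
  (-31/14, 47/14) → Z = 86/7
The feasible region has finitely many vertices and no improving ray; the minimum is 553/76 at (-139/76, 69/38).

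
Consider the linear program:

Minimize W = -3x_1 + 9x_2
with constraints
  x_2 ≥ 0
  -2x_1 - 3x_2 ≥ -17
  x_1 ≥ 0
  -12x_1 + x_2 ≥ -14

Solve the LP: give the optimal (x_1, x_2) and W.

x_1 = 7/6, x_2 = 0, minimum W = -7/2

Feasible corners and W = -3x_1 + 9x_2:
  (0, 0) → W = 0
  (7/6, 0) → W = -7/2
  (0, 17/3) → W = 51
  (59/38, 88/19) → W = 1407/38

The optimum lies where x_2 = 0 and -12x_1 + x_2 = -14.
Solving simultaneously gives x_1 = 7/6, x_2 = 0.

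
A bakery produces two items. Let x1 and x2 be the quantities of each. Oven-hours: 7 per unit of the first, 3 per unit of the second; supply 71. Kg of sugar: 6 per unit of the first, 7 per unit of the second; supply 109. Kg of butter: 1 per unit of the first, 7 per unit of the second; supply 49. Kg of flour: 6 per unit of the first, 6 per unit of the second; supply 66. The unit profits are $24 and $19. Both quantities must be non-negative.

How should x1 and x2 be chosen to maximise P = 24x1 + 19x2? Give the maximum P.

The binding constraints are 7x1 + 3x2 = 71 and 6x1 + 6x2 = 66.
Solving simultaneously gives x1 = 19/2, x2 = 3/2.

x1 = 19/2, x2 = 3/2, maximum P = 513/2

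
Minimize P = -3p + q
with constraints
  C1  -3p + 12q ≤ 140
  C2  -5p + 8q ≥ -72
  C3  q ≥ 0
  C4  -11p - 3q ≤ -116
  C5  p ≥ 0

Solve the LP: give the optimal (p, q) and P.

p = 496/9, q = 229/9, minimum P = -1259/9

Corner points and P = -3p + q:
  (496/9, 229/9) → P = -1259/9
  (324/47, 1888/141) → P = -1028/141
  (72/5, 0) → P = -216/5
  (116/11, 0) → P = -348/11

The binding constraints are -3p + 12q = 140 and -5p + 8q = -72.
Solving simultaneously gives p = 496/9, q = 229/9.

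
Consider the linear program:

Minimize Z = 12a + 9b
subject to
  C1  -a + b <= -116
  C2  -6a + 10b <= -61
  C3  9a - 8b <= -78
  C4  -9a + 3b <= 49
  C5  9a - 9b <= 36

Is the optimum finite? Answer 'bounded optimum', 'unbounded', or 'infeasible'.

infeasible

Constraints -a + b ≤ -116 and 9a - 9b ≤ 36 have parallel boundaries but demand opposite sides — no point can satisfy both, so the region is empty.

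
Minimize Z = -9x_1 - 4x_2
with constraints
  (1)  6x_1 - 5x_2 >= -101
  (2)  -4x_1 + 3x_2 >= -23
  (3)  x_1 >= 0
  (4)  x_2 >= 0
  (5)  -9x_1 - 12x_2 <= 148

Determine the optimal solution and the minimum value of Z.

Feasible corners and Z = -9x_1 - 4x_2:
  (209, 271) → Z = -2965
  (0, 101/5) → Z = -404/5
  (23/4, 0) → Z = -207/4
  (0, 0) → Z = 0

x_1 = 209, x_2 = 271, minimum Z = -2965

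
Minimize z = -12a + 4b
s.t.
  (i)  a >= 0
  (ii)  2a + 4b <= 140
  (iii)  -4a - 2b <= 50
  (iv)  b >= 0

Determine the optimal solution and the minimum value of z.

a = 70, b = 0, minimum z = -840

Extreme points and z = -12a + 4b:
  (0, 35) → z = 140
  (0, 0) → z = 0
  (70, 0) → z = -840

The binding constraints are 2a + 4b = 140 and b = 0.
Solving simultaneously gives a = 70, b = 0.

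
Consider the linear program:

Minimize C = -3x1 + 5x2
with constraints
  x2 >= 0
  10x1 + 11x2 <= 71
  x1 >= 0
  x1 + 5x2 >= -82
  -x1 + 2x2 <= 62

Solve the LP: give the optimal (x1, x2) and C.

Feasible corners and C = -3x1 + 5x2:
  (71/10, 0) → C = -213/10
  (0, 0) → C = 0
  (0, 71/11) → C = 355/11

The binding constraints are x2 = 0 and 10x1 + 11x2 = 71.
Solving simultaneously gives x1 = 71/10, x2 = 0.

x1 = 71/10, x2 = 0, minimum C = -213/10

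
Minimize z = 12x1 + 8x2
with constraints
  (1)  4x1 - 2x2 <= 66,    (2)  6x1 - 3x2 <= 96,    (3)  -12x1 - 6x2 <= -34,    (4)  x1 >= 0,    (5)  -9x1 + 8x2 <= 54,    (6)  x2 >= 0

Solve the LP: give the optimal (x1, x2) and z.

Corner points and z = 12x1 + 8x2:
  (310/7, 396/7) → z = 984
  (16, 0) → z = 192
  (0, 17/3) → z = 136/3
  (17/6, 0) → z = 34
  (0, 27/4) → z = 54

x1 = 17/6, x2 = 0, minimum z = 34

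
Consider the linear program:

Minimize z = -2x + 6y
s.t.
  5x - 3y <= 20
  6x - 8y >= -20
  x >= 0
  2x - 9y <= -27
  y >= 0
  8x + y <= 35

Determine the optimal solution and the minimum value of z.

Extreme points and z = -2x + 6y:
  (18/19, 61/19) → z = 330/19
  (26/7, 37/7) → z = 170/7
  (144/37, 143/37) → z = 570/37

x = 144/37, y = 143/37, minimum z = 570/37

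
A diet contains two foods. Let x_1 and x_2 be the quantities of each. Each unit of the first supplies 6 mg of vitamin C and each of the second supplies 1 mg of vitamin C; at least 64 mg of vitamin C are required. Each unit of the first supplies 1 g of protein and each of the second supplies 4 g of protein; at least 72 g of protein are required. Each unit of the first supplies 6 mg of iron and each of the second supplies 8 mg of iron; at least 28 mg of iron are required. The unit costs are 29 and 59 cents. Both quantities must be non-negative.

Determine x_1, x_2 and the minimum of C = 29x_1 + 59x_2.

Feasible corners and C = 29x_1 + 59x_2:
  (0, 64) → C = 3776
  (72, 0) → C = 2088
  (8, 16) → C = 1176
The feasible region is unbounded (it extends along (0, 1), (1, 0)), but C strictly increases along every unbounded feasible direction, so there is no improving ray and the minimum is attained at a vertex.

x_1 = 8, x_2 = 16, minimum C = 1176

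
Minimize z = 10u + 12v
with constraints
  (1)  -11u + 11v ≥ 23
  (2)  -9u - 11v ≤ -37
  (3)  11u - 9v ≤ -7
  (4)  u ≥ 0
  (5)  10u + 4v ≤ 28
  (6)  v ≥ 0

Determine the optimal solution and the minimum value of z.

u = 0, v = 37/11, minimum z = 444/11

Corner points and z = 10u + 12v:
  (7/10, 307/110) → z = 2227/55
  (108/77, 269/77) → z = 4308/77
  (0, 37/11) → z = 444/11
  (0, 7) → z = 84

At the optimal vertex, -9u - 11v = -37 and u = 0.
Solving simultaneously gives u = 0, v = 37/11.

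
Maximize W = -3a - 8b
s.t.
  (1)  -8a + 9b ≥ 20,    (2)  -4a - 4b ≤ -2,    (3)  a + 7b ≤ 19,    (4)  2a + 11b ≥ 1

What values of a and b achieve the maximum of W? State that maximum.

Feasible corners and W = -3a - 8b:
  (-31/34, 24/17) → W = -291/34
  (31/65, 172/65) → W = -113/5
  (-31/12, 37/12) → W = -203/12

The binding constraints are -8a + 9b = 20 and -4a - 4b = -2.
Solving simultaneously gives a = -31/34, b = 24/17.

a = -31/34, b = 24/17, maximum W = -291/34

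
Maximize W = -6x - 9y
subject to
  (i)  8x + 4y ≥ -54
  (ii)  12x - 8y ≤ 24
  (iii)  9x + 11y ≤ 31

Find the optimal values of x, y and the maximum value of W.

Corner points and W = -6x - 9y:
  (-3, -15/2) → W = 171/2
  (-359/26, 367/26) → W = -1149/26
  (128/51, 13/17) → W = -373/17

x = -3, y = -15/2, maximum W = 171/2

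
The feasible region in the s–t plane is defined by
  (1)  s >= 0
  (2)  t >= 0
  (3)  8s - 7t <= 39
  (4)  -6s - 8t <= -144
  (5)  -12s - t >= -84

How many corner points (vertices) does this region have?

The feasible vertices (each the meet of two boundaries and inside every other half-plane) are:
  (0, 18)
  (0, 84)
  (88/15, 68/5)

3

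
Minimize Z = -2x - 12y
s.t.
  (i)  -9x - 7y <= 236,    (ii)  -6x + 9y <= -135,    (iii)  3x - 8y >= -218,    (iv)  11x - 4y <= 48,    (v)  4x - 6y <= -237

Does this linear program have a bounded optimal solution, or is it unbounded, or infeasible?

Constraints -6x + 9y ≤ -135 and 4x - 6y ≤ -237 have parallel boundaries but demand opposite sides — no point can satisfy both, so the region is empty.

infeasible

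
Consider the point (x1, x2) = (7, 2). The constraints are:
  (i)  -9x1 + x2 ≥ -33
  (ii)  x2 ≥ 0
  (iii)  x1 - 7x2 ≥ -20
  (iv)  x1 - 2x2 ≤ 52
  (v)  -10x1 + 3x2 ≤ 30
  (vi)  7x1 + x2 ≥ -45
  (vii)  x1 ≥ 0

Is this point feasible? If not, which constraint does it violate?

Constraint (i): -9x1 + x2 = -61, which is not ≥ -33. All other constraints are satisfied.

not feasible — violates (i)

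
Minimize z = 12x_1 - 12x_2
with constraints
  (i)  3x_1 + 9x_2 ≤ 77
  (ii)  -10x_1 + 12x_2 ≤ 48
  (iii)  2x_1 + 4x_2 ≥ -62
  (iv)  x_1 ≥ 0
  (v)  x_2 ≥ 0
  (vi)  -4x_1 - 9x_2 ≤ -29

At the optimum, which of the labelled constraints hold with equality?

Vertices and z = 12x_1 - 12x_2:
  (82/21, 457/63) → z = -844/21
  (77/3, 0) → z = 308
  (0, 4) → z = -48
  (0, 29/9) → z = -116/3
  (29/4, 0) → z = 87

The minimum is at (0, 4). Substituting into each constraint, equality holds for (ii) and (iv); the remaining constraints have slack.

(ii) and (iv)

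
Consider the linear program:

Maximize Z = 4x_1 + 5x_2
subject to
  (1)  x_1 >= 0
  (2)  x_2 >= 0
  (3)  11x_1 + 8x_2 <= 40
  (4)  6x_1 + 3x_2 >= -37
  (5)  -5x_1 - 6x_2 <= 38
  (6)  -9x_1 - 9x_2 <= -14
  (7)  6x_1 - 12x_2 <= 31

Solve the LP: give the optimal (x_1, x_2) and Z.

Corner points and Z = 4x_1 + 5x_2:
  (0, 5) → Z = 25
  (0, 14/9) → Z = 70/9
  (40/11, 0) → Z = 160/11
  (14/9, 0) → Z = 56/9

x_1 = 0, x_2 = 5, maximum Z = 25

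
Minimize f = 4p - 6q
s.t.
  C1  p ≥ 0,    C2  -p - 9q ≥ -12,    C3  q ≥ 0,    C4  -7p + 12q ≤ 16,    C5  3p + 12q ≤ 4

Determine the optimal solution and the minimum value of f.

Extreme points and f = 4p - 6q:
  (0, 0) → f = 0
  (0, 1/3) → f = -2
  (4/3, 0) → f = 16/3

The binding constraints are p = 0 and 3p + 12q = 4.
Solving simultaneously gives p = 0, q = 1/3.

p = 0, q = 1/3, minimum f = -2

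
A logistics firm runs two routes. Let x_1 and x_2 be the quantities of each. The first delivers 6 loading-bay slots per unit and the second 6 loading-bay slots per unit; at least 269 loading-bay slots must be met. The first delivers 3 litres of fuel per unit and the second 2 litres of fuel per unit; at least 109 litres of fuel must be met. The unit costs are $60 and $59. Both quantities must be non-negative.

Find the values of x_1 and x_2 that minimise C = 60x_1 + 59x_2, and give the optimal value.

Feasible corners and C = 60x_1 + 59x_2:
  (0, 109/2) → C = 6431/2
  (269/6, 0) → C = 2690
  (58/3, 51/2) → C = 5329/2
The feasible region is unbounded (it extends along (0, 1), (1, 0)), but C strictly increases along every unbounded feasible direction, so there is no improving ray and the minimum is attained at a vertex.

The binding constraints are 6x_1 + 6x_2 = 269 and 3x_1 + 2x_2 = 109.
Solving simultaneously gives x_1 = 58/3, x_2 = 51/2.

x_1 = 58/3, x_2 = 51/2, minimum C = 5329/2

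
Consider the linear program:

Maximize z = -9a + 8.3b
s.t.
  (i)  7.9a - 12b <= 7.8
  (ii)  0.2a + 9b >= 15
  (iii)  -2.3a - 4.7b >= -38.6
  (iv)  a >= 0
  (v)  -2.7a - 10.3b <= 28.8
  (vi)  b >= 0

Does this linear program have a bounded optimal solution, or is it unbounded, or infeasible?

bounded optimum

Vertices and z = -9a + 8.3b:
  (834/245, 1949/1225) → z = -213533/12250
  (49986/6473, 28700/6473) → z = -211664/6473
  (0, 5/3) → z = 83/6
  (0, 386/47) → z = 16019/235
The feasible region has finitely many vertices and no improving ray; the maximum is 16019/235 at (0, 386/47).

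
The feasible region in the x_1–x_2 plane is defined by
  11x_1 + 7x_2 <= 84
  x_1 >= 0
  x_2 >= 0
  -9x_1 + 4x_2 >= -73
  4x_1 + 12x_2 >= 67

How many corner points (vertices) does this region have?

3

Of the 10 pairwise boundary intersections, those satisfying every inequality are:
  (0, 12)
  (539/104, 401/104)
  (0, 67/12)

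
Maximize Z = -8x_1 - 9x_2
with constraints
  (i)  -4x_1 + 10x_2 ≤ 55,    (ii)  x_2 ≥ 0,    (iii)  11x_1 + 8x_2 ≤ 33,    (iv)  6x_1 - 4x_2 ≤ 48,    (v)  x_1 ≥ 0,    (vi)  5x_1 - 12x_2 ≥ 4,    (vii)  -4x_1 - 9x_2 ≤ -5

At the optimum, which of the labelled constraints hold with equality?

Feasible corners and Z = -8x_1 - 9x_2:
  (3, 0) → Z = -24
  (5/4, 0) → Z = -10
  (107/43, 121/172) → Z = -4513/172
  (32/31, 3/31) → Z = -283/31

The maximum is at (32/31, 3/31). Substituting into each constraint, equality holds for (vi) and (vii); the remaining constraints have slack.

(vi) and (vii)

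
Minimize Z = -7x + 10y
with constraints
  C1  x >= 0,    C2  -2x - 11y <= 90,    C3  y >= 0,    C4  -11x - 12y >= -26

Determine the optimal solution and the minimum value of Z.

Corner points and Z = -7x + 10y:
  (0, 0) → Z = 0
  (0, 13/6) → Z = 65/3
  (26/11, 0) → Z = -182/11

The binding constraints are y = 0 and -11x - 12y = -26.
Solving simultaneously gives x = 26/11, y = 0.

x = 26/11, y = 0, minimum Z = -182/11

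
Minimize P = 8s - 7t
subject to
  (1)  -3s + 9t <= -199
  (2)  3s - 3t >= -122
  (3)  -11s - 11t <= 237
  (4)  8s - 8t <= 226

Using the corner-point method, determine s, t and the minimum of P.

Feasible corners and P = 8s - 7t:
  (14/33, -725/33) → P = 1729/11
  (221/24, -457/24) → P = 4967/24
  (295/88, -2191/88) → P = 17697/88

The optimum lies where -3s + 9t = -199 and -11s - 11t = 237.
Solving simultaneously gives s = 14/33, t = -725/33.

s = 14/33, t = -725/33, minimum P = 1729/11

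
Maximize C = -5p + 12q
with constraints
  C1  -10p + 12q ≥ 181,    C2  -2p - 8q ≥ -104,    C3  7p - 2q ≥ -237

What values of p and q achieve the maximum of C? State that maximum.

p = -422/15, q = 601/30, maximum C = 5716/15

Corner points and C = -5p + 12q:
  (-25/13, 701/52) → C = 2228/13
  (-1241/32, -1103/64) → C = -413/32
  (-422/15, 601/30) → C = 5716/15

The binding constraints are -2p - 8q = -104 and 7p - 2q = -237.
Solving simultaneously gives p = -422/15, q = 601/30.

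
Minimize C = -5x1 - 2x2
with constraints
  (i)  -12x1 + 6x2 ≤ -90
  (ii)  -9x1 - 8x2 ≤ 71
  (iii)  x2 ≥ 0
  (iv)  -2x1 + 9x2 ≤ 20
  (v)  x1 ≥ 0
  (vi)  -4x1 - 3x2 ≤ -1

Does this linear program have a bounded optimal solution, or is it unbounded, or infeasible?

unbounded

From the feasible point (15/2, 0), moving in the direction (9, 2) keeps every constraint satisfied while C decreases without bound.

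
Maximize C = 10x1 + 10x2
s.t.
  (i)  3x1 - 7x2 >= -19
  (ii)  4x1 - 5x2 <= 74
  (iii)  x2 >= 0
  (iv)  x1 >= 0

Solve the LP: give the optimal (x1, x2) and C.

x1 = 613/13, x2 = 298/13, maximum C = 9110/13

The binding constraints are 3x1 - 7x2 = -19 and 4x1 - 5x2 = 74.
Solving simultaneously gives x1 = 613/13, x2 = 298/13.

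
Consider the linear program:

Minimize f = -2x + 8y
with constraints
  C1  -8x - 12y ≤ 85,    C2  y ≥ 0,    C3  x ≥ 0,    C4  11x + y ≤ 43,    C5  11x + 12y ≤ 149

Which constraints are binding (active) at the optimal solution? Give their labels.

Feasible corners and f = -2x + 8y:
  (0, 0) → f = 0
  (43/11, 0) → f = -86/11
  (0, 149/12) → f = 298/3
  (367/121, 106/11) → f = 8594/121

The minimum is at (43/11, 0). Substituting into each constraint, equality holds for C2 and C4; the remaining constraints have slack.

C2 and C4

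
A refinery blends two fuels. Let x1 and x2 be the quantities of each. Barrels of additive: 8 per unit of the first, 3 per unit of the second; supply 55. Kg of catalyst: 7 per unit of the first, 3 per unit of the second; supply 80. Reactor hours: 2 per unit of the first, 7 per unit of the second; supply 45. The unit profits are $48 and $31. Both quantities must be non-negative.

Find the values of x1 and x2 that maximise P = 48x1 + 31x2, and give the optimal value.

x1 = 5, x2 = 5, maximum P = 395

The optimum lies where 8x1 + 3x2 = 55 and 2x1 + 7x2 = 45.
Solving simultaneously gives x1 = 5, x2 = 5.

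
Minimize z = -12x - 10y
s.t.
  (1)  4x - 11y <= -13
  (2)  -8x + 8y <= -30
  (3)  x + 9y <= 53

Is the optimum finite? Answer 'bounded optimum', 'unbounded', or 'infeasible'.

bounded optimum

Extreme points and z = -12x - 10y:
  (31/4, 4) → z = -133
  (466/47, 225/47) → z = -7842/47
  (347/40, 197/40) → z = -3067/20
The feasible region has finitely many vertices and no improving ray; the minimum is -7842/47 at (466/47, 225/47).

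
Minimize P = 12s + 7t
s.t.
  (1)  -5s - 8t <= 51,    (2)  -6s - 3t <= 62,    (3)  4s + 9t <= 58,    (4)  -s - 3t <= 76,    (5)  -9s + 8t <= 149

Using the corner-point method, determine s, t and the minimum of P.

Corner points and P = 12s + 7t:
  (-343/33, 4/33) → P = -4088/33
  (65, -47) → P = 451
  (-943/75, 112/25) → P = -2988/25
  (286, -362/3) → P = 7762/3
  (-877/113, 1118/113) → P = -2698/113

s = -343/33, t = 4/33, minimum P = -4088/33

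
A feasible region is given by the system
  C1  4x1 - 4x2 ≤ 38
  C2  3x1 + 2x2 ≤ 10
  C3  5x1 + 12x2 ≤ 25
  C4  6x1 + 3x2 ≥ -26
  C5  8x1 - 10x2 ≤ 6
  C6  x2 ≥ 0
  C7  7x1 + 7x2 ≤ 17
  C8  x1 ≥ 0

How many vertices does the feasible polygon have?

The feasible vertices (each the meet of two boundaries and inside every other half-plane) are:
  (29/49, 90/49)
  (0, 25/12)
  (3/4, 0)
  (106/63, 47/63)
  (0, 0)

5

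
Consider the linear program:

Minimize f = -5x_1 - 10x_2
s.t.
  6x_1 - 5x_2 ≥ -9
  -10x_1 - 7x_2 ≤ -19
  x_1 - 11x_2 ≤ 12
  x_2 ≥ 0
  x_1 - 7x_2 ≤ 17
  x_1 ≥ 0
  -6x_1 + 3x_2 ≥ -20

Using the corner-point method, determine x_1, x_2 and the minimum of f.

x_1 = 127/12, x_2 = 29/2, minimum f = -2375/12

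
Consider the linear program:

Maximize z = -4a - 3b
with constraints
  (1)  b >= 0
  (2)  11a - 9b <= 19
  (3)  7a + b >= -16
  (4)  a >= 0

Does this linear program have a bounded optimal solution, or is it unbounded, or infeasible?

Corner points and z = -4a - 3b:
  (19/11, 0) → z = -76/11
  (0, 0) → z = 0
The feasible region has finitely many vertices and no improving ray; the maximum is 0 at (0, 0).

bounded optimum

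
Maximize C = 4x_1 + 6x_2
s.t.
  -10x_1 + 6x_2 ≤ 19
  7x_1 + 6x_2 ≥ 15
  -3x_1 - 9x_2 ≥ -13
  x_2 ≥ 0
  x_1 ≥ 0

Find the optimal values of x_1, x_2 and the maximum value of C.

The optimum lies where -3x_1 - 9x_2 = -13 and x_2 = 0.
Solving simultaneously gives x_1 = 13/3, x_2 = 0.

x_1 = 13/3, x_2 = 0, maximum C = 52/3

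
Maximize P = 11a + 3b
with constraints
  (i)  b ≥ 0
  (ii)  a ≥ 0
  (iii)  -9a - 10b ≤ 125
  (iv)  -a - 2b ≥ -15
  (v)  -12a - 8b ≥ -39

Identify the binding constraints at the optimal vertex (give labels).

Corner points and P = 11a + 3b:
  (0, 0) → P = 0
  (13/4, 0) → P = 143/4
  (0, 39/8) → P = 117/8

The maximum is at (13/4, 0). Substituting into each constraint, equality holds for (i) and (v); the remaining constraints have slack.

(i) and (v)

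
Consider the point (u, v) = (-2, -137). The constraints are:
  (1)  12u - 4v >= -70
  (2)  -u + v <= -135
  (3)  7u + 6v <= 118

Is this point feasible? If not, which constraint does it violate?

feasible

(1): 524 ≥ -70 ✓
(2): -135 ≤ -135 ✓
(3): -836 ≤ 118 ✓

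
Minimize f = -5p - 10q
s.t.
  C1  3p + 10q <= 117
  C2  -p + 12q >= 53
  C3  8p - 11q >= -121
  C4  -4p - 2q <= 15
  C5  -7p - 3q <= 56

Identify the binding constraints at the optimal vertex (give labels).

Feasible corners and f = -5p - 10q:
  (19, 6) → f = -155
  (77/113, 1299/113) → f = -13375/113
  (-143/25, 197/50) → f = -54/5
  (-407/60, 91/15) → f = -107/4

The minimum is at (19, 6). Substituting into each constraint, equality holds for C1 and C2; the remaining constraints have slack.

C1 and C2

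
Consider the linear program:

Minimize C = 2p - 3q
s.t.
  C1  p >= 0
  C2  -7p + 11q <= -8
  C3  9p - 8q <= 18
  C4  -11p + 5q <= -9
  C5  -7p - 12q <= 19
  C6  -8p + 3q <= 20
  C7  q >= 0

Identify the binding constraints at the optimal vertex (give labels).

Feasible corners and C = 2p - 3q:
  (134/43, 54/43) → C = 106/43
  (8/7, 0) → C = 16/7
  (2, 0) → C = 4

The minimum is at (8/7, 0). Substituting into each constraint, equality holds for C2 and C7; the remaining constraints have slack.

C2 and C7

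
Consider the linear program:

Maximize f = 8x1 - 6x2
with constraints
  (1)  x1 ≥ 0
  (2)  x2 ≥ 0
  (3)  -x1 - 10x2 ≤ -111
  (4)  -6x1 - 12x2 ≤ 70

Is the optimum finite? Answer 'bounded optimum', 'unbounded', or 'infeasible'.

From the feasible point (0, 111/10), moving in the direction (1, 0) keeps every constraint satisfied while f increases without bound.

unbounded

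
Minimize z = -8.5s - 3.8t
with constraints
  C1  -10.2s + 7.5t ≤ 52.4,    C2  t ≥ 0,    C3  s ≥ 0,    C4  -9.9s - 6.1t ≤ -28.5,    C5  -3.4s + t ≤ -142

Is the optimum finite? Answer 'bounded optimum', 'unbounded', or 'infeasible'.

unbounded

From the feasible point (11174/153, 4784/45), moving in the direction (1, 0) keeps every constraint satisfied while z decreases without bound.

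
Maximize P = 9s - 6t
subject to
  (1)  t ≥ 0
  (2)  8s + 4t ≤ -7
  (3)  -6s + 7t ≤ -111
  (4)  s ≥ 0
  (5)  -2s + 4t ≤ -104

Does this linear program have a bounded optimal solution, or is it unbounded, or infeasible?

The boundaries t = 0 and -2s + 4t = -104 meet at (52, 0), but that point violates 8s + 4t ≤ -7. Every candidate vertex is excluded by some other constraint, so the feasible region is empty.

infeasible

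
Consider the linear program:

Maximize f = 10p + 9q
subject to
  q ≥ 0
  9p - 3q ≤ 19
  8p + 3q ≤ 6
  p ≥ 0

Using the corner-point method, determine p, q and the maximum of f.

p = 0, q = 2, maximum f = 18

Feasible corners and f = 10p + 9q:
  (3/4, 0) → f = 15/2
  (0, 0) → f = 0
  (0, 2) → f = 18

At the optimal vertex, 8p + 3q = 6 and p = 0.
Solving simultaneously gives p = 0, q = 2.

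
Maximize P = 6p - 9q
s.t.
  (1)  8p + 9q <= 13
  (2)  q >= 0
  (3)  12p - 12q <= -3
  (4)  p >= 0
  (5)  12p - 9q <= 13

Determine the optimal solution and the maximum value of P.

p = 0, q = 1/4, maximum P = -9/4

Corner points and P = 6p - 9q:
  (43/68, 15/17) → P = -141/34
  (0, 13/9) → P = -13
  (0, 1/4) → P = -9/4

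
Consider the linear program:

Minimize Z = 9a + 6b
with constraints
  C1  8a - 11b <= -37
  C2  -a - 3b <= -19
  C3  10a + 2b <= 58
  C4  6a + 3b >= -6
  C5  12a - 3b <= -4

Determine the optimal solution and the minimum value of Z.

Feasible corners and Z = 9a + 6b:
  (-5, 8) → Z = 3
  (15/13, 232/39) → Z = 599/13
  (83/27, 368/27) → Z = 985/9
The feasible region is unbounded (it extends along (-1, 5), (-1, 2)), but Z strictly increases along every unbounded feasible direction, so there is no improving ray and the minimum is attained at a vertex.

The binding constraints are -a - 3b = -19 and 6a + 3b = -6.
Solving simultaneously gives a = -5, b = 8.

a = -5, b = 8, minimum Z = 3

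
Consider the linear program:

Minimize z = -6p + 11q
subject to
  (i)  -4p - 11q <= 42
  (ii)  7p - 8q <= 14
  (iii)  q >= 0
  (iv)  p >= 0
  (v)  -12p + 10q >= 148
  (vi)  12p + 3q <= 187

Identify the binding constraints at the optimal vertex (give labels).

(iv) and (v)

Extreme points and z = -6p + 11q:
  (0, 74/5) → z = 814/5
  (0, 187/3) → z = 2057/3
  (713/78, 335/13) → z = 2972/13

The minimum is at (0, 74/5). Substituting into each constraint, equality holds for (iv) and (v); the remaining constraints have slack.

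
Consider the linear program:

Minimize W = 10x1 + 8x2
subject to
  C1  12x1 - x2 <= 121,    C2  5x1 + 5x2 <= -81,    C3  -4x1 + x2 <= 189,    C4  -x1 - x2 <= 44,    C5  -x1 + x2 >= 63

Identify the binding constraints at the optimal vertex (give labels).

Corner points and W = 10x1 + 8x2:
  (-1026/25, 621/25) → W = -5292/25
  (-198/5, 117/5) → W = -1044/5
  (-42, 21) → W = -252

The minimum is at (-42, 21). Substituting into each constraint, equality holds for C3 and C5; the remaining constraints have slack.

C3 and C5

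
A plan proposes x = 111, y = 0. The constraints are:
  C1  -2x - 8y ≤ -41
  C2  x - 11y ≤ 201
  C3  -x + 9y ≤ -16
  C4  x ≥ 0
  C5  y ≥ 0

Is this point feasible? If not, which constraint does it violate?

feasible

C1: -222 ≤ -41 ✓
C2: 111 ≤ 201 ✓
C3: -111 ≤ -16 ✓
C4: 111 ≥ 0 ✓
C5: 0 ≥ 0 ✓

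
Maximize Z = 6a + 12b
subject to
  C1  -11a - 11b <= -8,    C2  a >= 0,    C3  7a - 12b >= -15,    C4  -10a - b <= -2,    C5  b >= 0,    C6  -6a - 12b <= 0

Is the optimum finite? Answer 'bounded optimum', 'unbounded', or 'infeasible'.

From the feasible point (14/99, 58/99), moving in the direction (12, 7) keeps every constraint satisfied while Z increases without bound.

unbounded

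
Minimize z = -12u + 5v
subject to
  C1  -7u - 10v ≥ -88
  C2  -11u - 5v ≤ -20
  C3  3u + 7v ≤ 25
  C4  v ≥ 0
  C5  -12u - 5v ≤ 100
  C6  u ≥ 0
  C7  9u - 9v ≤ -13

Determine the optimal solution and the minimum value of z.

u = 67/45, v = 44/15, minimum z = -16/5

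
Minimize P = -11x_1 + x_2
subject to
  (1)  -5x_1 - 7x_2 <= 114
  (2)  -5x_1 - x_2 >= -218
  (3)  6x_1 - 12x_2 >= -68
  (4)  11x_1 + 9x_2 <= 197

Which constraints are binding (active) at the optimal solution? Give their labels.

(1) and (2)

Feasible corners and P = -11x_1 + x_2:
  (164/3, -166/3) → P = -1970/3
  (-922/51, -172/51) → P = 9970/51
  (1765/34, -1413/34) → P = -10414/17
  (292/31, 965/93) → P = -8671/93

The minimum is at (164/3, -166/3). Substituting into each constraint, equality holds for (1) and (2); the remaining constraints have slack.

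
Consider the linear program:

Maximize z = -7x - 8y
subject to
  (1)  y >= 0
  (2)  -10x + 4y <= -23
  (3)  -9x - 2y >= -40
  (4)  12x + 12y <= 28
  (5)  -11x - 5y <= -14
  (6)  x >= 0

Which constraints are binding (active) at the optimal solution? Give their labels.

Corner points and z = -7x - 8y:
  (23/10, 0) → z = -161/10
  (7/3, 0) → z = -49/3
  (97/42, 1/42) → z = -229/14

The maximum is at (23/10, 0). Substituting into each constraint, equality holds for (1) and (2); the remaining constraints have slack.

(1) and (2)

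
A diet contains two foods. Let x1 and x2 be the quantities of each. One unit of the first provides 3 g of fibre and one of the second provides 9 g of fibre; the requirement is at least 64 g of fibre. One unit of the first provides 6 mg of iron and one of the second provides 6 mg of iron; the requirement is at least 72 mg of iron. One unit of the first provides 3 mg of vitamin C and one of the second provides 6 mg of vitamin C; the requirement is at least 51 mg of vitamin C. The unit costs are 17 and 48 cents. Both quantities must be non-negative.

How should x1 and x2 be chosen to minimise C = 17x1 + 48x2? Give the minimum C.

Feasible corners and C = 17x1 + 48x2:
  (0, 12) → C = 576
  (64/3, 0) → C = 1088/3
  (25/3, 13/3) → C = 1049/3
  (7, 5) → C = 359
The feasible region is unbounded (it extends along (0, 1), (1, 0)), but C strictly increases along every unbounded feasible direction, so there is no improving ray and the minimum is attained at a vertex.

x1 = 25/3, x2 = 13/3, minimum C = 1049/3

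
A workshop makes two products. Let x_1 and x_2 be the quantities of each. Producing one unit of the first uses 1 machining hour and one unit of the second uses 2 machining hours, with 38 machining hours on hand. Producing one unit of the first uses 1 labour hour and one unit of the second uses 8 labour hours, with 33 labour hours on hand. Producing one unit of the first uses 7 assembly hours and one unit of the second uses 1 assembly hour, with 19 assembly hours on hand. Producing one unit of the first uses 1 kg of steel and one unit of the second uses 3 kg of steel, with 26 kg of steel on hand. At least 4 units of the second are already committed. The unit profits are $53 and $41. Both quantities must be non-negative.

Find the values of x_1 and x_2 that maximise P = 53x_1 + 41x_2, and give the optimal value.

Extreme points and P = 53x_1 + 41x_2:
  (0, 33/8) → P = 1353/8
  (0, 4) → P = 164
  (1, 4) → P = 217

At the optimal vertex, x_1 + 8x_2 = 33 and x_2 = 4.
Solving simultaneously gives x_1 = 1, x_2 = 4.

x_1 = 1, x_2 = 4, maximum P = 217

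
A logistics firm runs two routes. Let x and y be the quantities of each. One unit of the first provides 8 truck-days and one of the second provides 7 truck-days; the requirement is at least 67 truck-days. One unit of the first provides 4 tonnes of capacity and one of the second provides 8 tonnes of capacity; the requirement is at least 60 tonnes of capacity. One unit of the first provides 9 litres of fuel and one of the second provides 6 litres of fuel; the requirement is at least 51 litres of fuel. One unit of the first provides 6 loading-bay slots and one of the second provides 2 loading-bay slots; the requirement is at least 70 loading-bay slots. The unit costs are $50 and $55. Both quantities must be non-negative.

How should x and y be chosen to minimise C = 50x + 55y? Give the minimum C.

x = 11, y = 2, minimum C = 660

The feasible region is unbounded (it extends along (0, 1), (1, 0)), but C strictly increases along every unbounded feasible direction, so there is no improving ray and the minimum is attained at a vertex.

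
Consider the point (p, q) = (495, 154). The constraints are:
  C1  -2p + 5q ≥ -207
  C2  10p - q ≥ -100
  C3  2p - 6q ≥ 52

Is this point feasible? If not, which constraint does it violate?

Constraint C1: -2p + 5q = -220, which is not ≥ -207. All other constraints are satisfied.

not feasible — violates C1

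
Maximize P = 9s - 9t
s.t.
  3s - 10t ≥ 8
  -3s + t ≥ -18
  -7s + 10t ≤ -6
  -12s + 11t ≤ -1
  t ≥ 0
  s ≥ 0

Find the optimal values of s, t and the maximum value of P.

s = 6, t = 0, maximum P = 54

Corner points and P = 9s - 9t:
  (172/27, 10/9) → P = 142/3
  (8/3, 0) → P = 24
  (6, 0) → P = 54

The binding constraints are -3s + t = -18 and t = 0.
Solving simultaneously gives s = 6, t = 0.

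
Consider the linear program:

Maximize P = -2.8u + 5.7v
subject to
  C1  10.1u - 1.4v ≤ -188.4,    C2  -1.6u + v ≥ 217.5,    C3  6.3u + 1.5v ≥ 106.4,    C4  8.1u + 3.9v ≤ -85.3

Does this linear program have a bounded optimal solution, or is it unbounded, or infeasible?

The boundaries 10.1u - 1.4v = -188.4 and -1.6u + v = 217.5 meet at (1935/131, 63177/262), but that point violates 8.1u + 3.9v ≤ -85.3. Every candidate vertex is excluded by some other constraint, so the feasible region is empty.

infeasible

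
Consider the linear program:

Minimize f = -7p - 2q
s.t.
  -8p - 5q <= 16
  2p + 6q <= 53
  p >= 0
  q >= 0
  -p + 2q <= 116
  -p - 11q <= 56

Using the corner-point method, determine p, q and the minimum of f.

p = 53/2, q = 0, minimum f = -371/2

Vertices and f = -7p - 2q:
  (0, 53/6) → f = -53/3
  (53/2, 0) → f = -371/2
  (0, 0) → f = 0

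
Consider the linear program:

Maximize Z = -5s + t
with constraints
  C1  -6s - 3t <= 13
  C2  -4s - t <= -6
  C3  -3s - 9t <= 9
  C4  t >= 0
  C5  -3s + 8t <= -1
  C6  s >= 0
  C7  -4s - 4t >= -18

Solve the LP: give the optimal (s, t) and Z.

s = 7/5, t = 2/5, maximum Z = -33/5

Vertices and Z = -5s + t:
  (3/2, 0) → Z = -15/2
  (7/5, 2/5) → Z = -33/5
  (9/2, 0) → Z = -45/2
  (37/11, 25/22) → Z = -345/22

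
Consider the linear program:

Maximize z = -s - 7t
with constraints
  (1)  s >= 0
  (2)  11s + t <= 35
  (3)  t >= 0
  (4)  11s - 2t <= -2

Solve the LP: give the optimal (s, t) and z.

s = 0, t = 1, maximum z = -7

Corner points and z = -s - 7t:
  (0, 35) → z = -245
  (0, 1) → z = -7
  (68/33, 37/3) → z = -2917/33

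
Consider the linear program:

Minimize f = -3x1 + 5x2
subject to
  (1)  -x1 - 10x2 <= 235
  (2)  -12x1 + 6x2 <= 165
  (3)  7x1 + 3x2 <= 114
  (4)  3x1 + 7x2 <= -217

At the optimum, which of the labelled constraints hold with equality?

(1) and (4)

Feasible corners and f = -3x1 + 5x2:
  (-170/7, -295/14) → f = -65/2
  (-525/23, -488/23) → f = -865/23
  (-819/34, -703/34) → f = -529/17

The minimum is at (-525/23, -488/23). Substituting into each constraint, equality holds for (1) and (4); the remaining constraints have slack.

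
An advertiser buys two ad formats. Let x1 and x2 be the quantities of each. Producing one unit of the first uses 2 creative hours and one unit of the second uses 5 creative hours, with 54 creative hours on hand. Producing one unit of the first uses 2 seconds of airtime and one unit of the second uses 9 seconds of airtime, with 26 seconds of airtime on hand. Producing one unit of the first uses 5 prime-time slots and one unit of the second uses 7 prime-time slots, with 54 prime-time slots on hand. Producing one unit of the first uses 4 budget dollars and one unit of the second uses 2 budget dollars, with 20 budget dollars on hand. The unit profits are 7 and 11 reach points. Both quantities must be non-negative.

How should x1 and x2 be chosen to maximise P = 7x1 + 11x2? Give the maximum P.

Extreme points and P = 7x1 + 11x2:
  (0, 0) → P = 0
  (0, 26/9) → P = 286/9
  (5, 0) → P = 35
  (4, 2) → P = 50

At the optimal vertex, 2x1 + 9x2 = 26 and 4x1 + 2x2 = 20.
Solving simultaneously gives x1 = 4, x2 = 2.

x1 = 4, x2 = 2, maximum P = 50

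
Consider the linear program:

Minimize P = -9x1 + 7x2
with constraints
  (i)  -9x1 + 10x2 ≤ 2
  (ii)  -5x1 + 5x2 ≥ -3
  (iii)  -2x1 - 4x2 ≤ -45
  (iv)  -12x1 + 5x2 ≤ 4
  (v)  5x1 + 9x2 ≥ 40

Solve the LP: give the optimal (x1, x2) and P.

Feasible corners and P = -9x1 + 7x2:
  (8, 37/5) → P = -101/5
  (221/28, 409/56) → P = -1115/56
  (79/10, 73/10) → P = -20

x1 = 8, x2 = 37/5, minimum P = -101/5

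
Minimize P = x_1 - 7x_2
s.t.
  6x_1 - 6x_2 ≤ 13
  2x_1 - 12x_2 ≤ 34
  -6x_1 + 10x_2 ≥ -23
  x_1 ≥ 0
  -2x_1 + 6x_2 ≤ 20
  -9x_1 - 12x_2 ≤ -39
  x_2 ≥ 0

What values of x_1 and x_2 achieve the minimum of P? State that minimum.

Feasible corners and P = x_1 - 7x_2:
  (33/4, 73/12) → P = -103/3
  (65/21, 13/14) → P = -143/42
  (0, 10/3) → P = -70/3
  (0, 13/4) → P = -91/4

x_1 = 33/4, x_2 = 73/12, minimum P = -103/3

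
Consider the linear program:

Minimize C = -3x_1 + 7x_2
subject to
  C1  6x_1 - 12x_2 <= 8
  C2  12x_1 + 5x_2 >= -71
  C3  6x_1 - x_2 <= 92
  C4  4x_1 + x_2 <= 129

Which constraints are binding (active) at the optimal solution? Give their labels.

C1 and C2

Extreme points and C = -3x_1 + 7x_2:
  (-14/3, -3) → C = -7
  (548/33, 84/11) → C = 40/11
  (221/10, 203/5) → C = 2179/10
The feasible region is unbounded (it extends along (-1, 4), (-5, 12)), but C strictly increases along every unbounded feasible direction, so there is no improving ray and the minimum is attained at a vertex.

The minimum is at (-14/3, -3). Substituting into each constraint, equality holds for C1 and C2; the remaining constraints have slack.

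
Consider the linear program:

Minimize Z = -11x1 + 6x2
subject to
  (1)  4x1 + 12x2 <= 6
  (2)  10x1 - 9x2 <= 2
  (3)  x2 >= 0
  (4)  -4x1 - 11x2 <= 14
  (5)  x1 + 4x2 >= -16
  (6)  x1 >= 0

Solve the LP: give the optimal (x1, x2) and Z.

Extreme points and Z = -11x1 + 6x2:
  (1/2, 1/3) → Z = -7/2
  (0, 1/2) → Z = 3
  (1/5, 0) → Z = -11/5
  (0, 0) → Z = 0

x1 = 1/2, x2 = 1/3, minimum Z = -7/2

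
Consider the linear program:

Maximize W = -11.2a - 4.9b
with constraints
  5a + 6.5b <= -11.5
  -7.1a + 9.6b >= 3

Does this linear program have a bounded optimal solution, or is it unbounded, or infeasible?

unbounded

From the feasible point (-2598/1883, -1333/1883), moving in the direction (-9.6, -7.1) keeps every constraint satisfied while W increases without bound.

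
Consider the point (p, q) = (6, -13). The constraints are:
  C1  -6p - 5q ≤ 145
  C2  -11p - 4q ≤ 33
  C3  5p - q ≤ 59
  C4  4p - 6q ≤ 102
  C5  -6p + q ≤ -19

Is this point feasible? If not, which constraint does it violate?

feasible

C1: 29 ≤ 145 ✓
C2: -14 ≤ 33 ✓
C3: 43 ≤ 59 ✓
C4: 102 ≤ 102 ✓
C5: -49 ≤ -19 ✓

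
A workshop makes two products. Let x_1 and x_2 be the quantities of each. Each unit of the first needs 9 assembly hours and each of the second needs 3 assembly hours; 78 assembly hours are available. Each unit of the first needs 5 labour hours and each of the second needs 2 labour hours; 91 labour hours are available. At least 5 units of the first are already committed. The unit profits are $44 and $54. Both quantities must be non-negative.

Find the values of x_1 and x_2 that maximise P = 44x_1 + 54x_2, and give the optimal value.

x_1 = 5, x_2 = 11, maximum P = 814

Corner points and P = 44x_1 + 54x_2:
  (26/3, 0) → P = 1144/3
  (5, 0) → P = 220
  (5, 11) → P = 814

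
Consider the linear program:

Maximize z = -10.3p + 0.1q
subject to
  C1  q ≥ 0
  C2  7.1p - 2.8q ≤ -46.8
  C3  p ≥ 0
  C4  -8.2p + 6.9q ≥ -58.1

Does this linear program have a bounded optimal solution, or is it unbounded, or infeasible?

From the feasible point (0, 117/7), moving in the direction (0, 1) keeps every constraint satisfied while z increases without bound.

unbounded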